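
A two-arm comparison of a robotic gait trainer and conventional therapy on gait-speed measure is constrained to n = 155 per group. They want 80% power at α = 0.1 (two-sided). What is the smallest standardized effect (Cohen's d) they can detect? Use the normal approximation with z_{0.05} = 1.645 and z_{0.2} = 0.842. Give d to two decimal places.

For two independent groups of n = 155 each: d_min = (z_{α/2} + z_β)·√(2/n).
z-sum = 1.645 + 0.842 = 2.487.
d_min = 2.487 × √(2/155) = 2.487 × 0.1136 = 0.283.

d_min ≈ 0.28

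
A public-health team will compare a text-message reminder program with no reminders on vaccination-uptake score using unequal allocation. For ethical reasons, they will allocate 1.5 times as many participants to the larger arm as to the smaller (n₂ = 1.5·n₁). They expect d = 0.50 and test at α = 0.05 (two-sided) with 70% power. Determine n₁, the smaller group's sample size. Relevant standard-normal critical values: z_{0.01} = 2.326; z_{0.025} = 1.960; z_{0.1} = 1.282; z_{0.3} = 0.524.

n₁ = 42

With allocation ratio k = n₂/n₁ = 1.5, Var(x̄₁−x̄₂) = σ²(1/n₁ + 1/(k·n₁)) = σ²·(k+1)/(k·n₁).
So n₁ = (1 + 1/k)·((z_{α/2} + z_β)/d)² = 1.667 × (2.484/0.50)².
n₁ = 1.667 × 24.68 = 41.1.
Round up: n₁ = 42, giving n₂ = 1.5 × 42 = 63.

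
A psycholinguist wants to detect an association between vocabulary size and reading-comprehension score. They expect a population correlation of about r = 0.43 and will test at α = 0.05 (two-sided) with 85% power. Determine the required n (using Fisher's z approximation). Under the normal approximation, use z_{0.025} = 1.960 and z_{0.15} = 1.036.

n = 46

Fisher's z: C = ½·ln((1+r)/(1−r)) = ½·ln(2.5088) = 0.4599.
n = ((z_{α/2} + z_β)/C)² + 3.
(1.960 + 1.036) / 0.4599 = 2.996 / 0.4599 = 6.514.
n = 6.514² + 3 = 42.44 + 3 = 45.4.
Round up.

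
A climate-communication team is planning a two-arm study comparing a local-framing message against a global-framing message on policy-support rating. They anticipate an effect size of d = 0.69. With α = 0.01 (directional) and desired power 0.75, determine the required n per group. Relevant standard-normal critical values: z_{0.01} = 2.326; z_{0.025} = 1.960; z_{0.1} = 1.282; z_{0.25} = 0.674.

n = 38 per group

For two independent groups with equal n: n = 2·((z_{α} + z_β) / d)².
z_{α} + z_β = 2.326 + 0.674 = 3.000.
n = 2 × (3.000 / 0.69)² = 2 × 4.348² = 2 × 18.90 = 37.8.
Round up to the next whole participant.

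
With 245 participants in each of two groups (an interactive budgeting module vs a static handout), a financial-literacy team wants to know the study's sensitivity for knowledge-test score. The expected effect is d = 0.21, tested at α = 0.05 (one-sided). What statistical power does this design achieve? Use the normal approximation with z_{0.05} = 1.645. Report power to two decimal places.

power ≈ 0.75

For two equal groups, power = Φ(d·√(n/2) − z_{α}).
d·√(n/2) = 0.21 × √(245/2) = 0.21 × 11.068 = 2.324.
z_β = 2.324 − 1.645 = 0.679.
Power = Φ(0.679) = 0.752.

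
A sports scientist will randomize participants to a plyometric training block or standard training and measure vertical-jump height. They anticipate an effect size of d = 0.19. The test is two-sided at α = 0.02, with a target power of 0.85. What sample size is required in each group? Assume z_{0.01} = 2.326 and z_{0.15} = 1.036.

For two independent groups with equal n: n = 2·((z_{α/2} + z_β) / d)².
z_{α/2} + z_β = 2.326 + 1.036 = 3.362.
n = 2 × (3.362 / 0.19)² = 2 × 17.695² = 2 × 313.10 = 626.2.
Round up to the next whole participant.

n = 627 per group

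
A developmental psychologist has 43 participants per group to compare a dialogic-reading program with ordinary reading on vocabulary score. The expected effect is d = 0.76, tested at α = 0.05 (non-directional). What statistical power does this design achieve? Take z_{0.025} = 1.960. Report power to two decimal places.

power ≈ 0.94

For two equal groups, power = Φ(d·√(n/2) − z_{α/2}).
d·√(n/2) = 0.76 × √(43/2) = 0.76 × 4.637 = 3.524.
z_β = 3.524 − 1.960 = 1.564.
Power = Φ(1.564) = 0.941.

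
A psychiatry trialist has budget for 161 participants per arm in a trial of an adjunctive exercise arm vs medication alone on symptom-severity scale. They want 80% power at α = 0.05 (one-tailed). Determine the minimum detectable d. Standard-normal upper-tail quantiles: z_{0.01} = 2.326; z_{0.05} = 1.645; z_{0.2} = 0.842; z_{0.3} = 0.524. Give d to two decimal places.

d_min ≈ 0.28

For two independent groups of n = 161 each: d_min = (z_{α} + z_β)·√(2/n).
z-sum = 1.645 + 0.842 = 2.487.
d_min = 2.487 × √(2/161) = 2.487 × 0.1115 = 0.277.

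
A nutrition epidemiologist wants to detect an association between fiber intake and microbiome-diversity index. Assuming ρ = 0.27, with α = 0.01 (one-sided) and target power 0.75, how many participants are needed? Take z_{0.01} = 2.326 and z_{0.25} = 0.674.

n = 121

Fisher's z: C = ½·ln((1+r)/(1−r)) = ½·ln(1.7397) = 0.2769.
n = ((z_{α} + z_β)/C)² + 3.
(2.326 + 0.674) / 0.2769 = 3.000 / 0.2769 = 10.834.
n = 10.834² + 3 = 117.38 + 3 = 120.4.
Round up.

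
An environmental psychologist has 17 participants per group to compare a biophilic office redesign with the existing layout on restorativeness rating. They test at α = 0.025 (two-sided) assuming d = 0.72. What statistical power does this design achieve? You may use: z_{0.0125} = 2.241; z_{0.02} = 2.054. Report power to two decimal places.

For two equal groups, power = Φ(d·√(n/2) − z_{α/2}).
d·√(n/2) = 0.72 × √(17/2) = 0.72 × 2.915 = 2.099.
z_β = 2.099 − 2.241 = -0.142.
Power = Φ(-0.142) = 0.444.

power ≈ 0.44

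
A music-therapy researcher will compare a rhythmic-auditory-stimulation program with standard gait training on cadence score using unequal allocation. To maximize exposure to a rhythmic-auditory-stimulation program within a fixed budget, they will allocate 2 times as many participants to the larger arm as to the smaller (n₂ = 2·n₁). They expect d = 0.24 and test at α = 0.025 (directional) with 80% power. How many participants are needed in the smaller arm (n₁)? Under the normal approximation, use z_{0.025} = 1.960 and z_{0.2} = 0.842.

With allocation ratio k = n₂/n₁ = 2, Var(x̄₁−x̄₂) = σ²(1/n₁ + 1/(k·n₁)) = σ²·(k+1)/(k·n₁).
So n₁ = (1 + 1/k)·((z_{α} + z_β)/d)² = 1.500 × (2.802/0.24)².
n₁ = 1.500 × 136.31 = 204.5.
Round up: n₁ = 205, giving n₂ = 2 × 205 = 410.

n₁ = 205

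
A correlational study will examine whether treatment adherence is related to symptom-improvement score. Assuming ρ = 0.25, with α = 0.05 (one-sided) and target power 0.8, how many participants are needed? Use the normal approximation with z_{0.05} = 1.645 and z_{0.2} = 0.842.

n = 98

Fisher's z: C = ½·ln((1+r)/(1−r)) = ½·ln(1.6667) = 0.2554.
n = ((z_{α} + z_β)/C)² + 3.
(1.645 + 0.842) / 0.2554 = 2.487 / 0.2554 = 9.738.
n = 9.738² + 3 = 94.82 + 3 = 97.8.
Round up.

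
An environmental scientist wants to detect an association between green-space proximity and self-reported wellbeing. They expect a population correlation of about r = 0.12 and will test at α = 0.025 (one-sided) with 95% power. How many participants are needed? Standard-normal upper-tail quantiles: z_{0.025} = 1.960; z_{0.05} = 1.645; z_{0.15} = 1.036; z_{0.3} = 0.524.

n = 897

Fisher's z: C = ½·ln((1+r)/(1−r)) = ½·ln(1.2727) = 0.1206.
n = ((z_{α} + z_β)/C)² + 3.
(1.960 + 1.645) / 0.1206 = 3.605 / 0.1206 = 29.892.
n = 29.892² + 3 = 893.54 + 3 = 896.5.
Round up.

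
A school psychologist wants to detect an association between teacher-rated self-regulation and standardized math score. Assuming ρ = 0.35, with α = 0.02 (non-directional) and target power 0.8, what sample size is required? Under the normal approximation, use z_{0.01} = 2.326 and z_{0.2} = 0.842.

Fisher's z: C = ½·ln((1+r)/(1−r)) = ½·ln(2.0769) = 0.3654.
n = ((z_{α/2} + z_β)/C)² + 3.
(2.326 + 0.842) / 0.3654 = 3.168 / 0.3654 = 8.670.
n = 8.670² + 3 = 75.17 + 3 = 78.2.
Round up.

n = 79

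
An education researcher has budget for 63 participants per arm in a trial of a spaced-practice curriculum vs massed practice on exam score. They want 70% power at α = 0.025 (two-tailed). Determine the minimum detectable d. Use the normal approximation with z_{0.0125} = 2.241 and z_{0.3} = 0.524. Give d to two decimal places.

For two independent groups of n = 63 each: d_min = (z_{α/2} + z_β)·√(2/n).
z-sum = 2.241 + 0.524 = 2.765.
d_min = 2.765 × √(2/63) = 2.765 × 0.1782 = 0.493.

d_min ≈ 0.49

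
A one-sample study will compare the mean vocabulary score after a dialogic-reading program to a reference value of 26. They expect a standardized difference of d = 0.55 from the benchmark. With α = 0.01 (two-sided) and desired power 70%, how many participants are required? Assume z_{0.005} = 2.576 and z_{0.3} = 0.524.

For a one-sample test: n = ((z_{α/2} + z_β) / d)².
z_{α/2} + z_β = 2.576 + 0.524 = 3.100.
n = (3.100 / 0.55)² = 5.636² = 31.77.
Round up.

n = 32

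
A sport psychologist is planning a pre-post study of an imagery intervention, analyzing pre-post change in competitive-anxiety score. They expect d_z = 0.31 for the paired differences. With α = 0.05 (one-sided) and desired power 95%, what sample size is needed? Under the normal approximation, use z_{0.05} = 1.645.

For a paired (one-sample on differences) test: n = ((z_{α} + z_β) / d)².
z_{α} + z_β = 1.645 + 1.645 = 3.290.
n = (3.290 / 0.31)² = 10.613² = 112.63.
Round up.

n = 113 pairs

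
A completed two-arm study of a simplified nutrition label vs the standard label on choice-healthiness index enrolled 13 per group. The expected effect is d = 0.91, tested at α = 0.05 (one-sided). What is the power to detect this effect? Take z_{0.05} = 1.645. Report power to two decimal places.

power ≈ 0.75

For two equal groups, power = Φ(d·√(n/2) − z_{α}).
d·√(n/2) = 0.91 × √(13/2) = 0.91 × 2.550 = 2.320.
z_β = 2.320 − 1.645 = 0.675.
Power = Φ(0.675) = 0.750.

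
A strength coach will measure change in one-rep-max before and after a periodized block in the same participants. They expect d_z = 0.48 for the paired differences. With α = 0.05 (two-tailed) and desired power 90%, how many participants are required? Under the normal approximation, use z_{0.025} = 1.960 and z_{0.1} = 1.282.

n = 46 pairs

For a paired (one-sample on differences) test: n = ((z_{α/2} + z_β) / d)².
z_{α/2} + z_β = 1.960 + 1.282 = 3.242.
n = (3.242 / 0.48)² = 6.754² = 45.62.
Round up.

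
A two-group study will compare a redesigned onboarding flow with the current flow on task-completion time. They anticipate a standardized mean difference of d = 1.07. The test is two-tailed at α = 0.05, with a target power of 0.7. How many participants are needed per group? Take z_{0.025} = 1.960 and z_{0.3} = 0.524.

n = 11 per group

For two independent groups with equal n: n = 2·((z_{α/2} + z_β) / d)².
z_{α/2} + z_β = 1.960 + 0.524 = 2.484.
n = 2 × (2.484 / 1.07)² = 2 × 2.321² = 2 × 5.39 = 10.8.
Round up to the next whole participant.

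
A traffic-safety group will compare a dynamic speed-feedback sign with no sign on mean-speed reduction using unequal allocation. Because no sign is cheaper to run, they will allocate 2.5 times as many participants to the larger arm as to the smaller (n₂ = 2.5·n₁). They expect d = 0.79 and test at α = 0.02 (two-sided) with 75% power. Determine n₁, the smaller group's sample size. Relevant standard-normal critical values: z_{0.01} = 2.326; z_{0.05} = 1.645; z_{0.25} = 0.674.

n₁ = 21

With allocation ratio k = n₂/n₁ = 2.5, Var(x̄₁−x̄₂) = σ²(1/n₁ + 1/(k·n₁)) = σ²·(k+1)/(k·n₁).
So n₁ = (1 + 1/k)·((z_{α/2} + z_β)/d)² = 1.400 × (3.000/0.79)².
n₁ = 1.400 × 14.42 = 20.2.
Round up: n₁ = 21, giving n₂ = ⌈2.5 × 21⌉ = ⌈52.5⌉ = 53.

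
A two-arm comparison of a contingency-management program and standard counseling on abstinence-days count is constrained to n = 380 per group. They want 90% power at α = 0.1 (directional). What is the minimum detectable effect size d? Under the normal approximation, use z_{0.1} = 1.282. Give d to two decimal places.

d_min ≈ 0.19

For two independent groups of n = 380 each: d_min = (z_{α} + z_β)·√(2/n).
z-sum = 1.282 + 1.282 = 2.564.
d_min = 2.564 × √(2/380) = 2.564 × 0.0725 = 0.186.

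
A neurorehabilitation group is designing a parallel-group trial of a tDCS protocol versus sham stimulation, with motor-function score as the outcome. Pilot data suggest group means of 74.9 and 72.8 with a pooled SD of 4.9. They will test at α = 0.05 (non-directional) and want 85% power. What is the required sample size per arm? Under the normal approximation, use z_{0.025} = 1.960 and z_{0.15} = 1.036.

Cohen's d = |M₁ − M₂| / SD_pooled = |74.9 − 72.8| / 4.9 = 2.1 / 4.9 = 0.429.
For two independent groups with equal n: n = 2·((z_{α/2} + z_β) / d)².
z_{α/2} + z_β = 1.960 + 1.036 = 2.996.
n = 2 × (2.996 / 0.429)² = 2 × 6.984² = 2 × 48.77 = 97.5.
Round up to the next whole participant.

n = 98 per group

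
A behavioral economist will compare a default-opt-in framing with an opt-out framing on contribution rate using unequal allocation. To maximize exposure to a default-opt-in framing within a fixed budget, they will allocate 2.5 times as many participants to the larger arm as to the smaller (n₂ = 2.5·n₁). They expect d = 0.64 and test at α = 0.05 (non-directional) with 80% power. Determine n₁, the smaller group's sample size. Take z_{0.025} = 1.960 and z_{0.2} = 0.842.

With allocation ratio k = n₂/n₁ = 2.5, Var(x̄₁−x̄₂) = σ²(1/n₁ + 1/(k·n₁)) = σ²·(k+1)/(k·n₁).
So n₁ = (1 + 1/k)·((z_{α/2} + z_β)/d)² = 1.400 × (2.802/0.64)².
n₁ = 1.400 × 19.17 = 26.8.
Round up: n₁ = 27, giving n₂ = ⌈2.5 × 27⌉ = ⌈67.5⌉ = 68.

n₁ = 27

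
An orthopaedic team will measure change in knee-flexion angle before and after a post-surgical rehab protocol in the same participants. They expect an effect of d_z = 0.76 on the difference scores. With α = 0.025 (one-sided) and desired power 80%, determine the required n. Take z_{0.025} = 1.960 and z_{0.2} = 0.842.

For a paired (one-sample on differences) test: n = ((z_{α} + z_β) / d)².
z_{α} + z_β = 1.960 + 0.842 = 2.802.
n = (2.802 / 0.76)² = 3.687² = 13.59.
Round up.

n = 14 pairs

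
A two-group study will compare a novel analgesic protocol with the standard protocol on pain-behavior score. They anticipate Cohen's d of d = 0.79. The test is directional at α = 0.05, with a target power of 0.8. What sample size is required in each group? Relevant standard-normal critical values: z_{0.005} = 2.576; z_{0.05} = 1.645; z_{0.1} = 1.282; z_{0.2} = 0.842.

For two independent groups with equal n: n = 2·((z_{α} + z_β) / d)².
z_{α} + z_β = 1.645 + 0.842 = 2.487.
n = 2 × (2.487 / 0.79)² = 2 × 3.148² = 2 × 9.91 = 19.8.
Round up to the next whole participant.

n = 20 per group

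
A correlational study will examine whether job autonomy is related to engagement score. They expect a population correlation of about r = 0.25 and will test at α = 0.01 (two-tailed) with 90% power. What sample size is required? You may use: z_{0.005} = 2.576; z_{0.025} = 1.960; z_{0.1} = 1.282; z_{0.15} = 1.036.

Fisher's z: C = ½·ln((1+r)/(1−r)) = ½·ln(1.6667) = 0.2554.
n = ((z_{α/2} + z_β)/C)² + 3.
(2.576 + 1.282) / 0.2554 = 3.858 / 0.2554 = 15.106.
n = 15.106² + 3 = 228.18 + 3 = 231.2.
Round up.

n = 232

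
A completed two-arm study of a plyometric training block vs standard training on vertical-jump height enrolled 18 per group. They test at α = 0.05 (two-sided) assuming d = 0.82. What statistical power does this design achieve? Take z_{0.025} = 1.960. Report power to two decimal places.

power ≈ 0.69

For two equal groups, power = Φ(d·√(n/2) − z_{α/2}).
d·√(n/2) = 0.82 × √(18/2) = 0.82 × 3.000 = 2.460.
z_β = 2.460 − 1.960 = 0.500.
Power = Φ(0.500) = 0.691.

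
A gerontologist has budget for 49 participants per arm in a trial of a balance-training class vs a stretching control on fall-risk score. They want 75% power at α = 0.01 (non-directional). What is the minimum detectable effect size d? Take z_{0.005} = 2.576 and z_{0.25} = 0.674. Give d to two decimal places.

d_min ≈ 0.66

For two independent groups of n = 49 each: d_min = (z_{α/2} + z_β)·√(2/n).
z-sum = 2.576 + 0.674 = 3.250.
d_min = 3.250 × √(2/49) = 3.250 × 0.2020 = 0.657.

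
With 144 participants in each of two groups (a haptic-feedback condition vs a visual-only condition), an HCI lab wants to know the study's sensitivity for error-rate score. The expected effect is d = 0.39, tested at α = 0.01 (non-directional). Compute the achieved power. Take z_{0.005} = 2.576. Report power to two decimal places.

For two equal groups, power = Φ(d·√(n/2) − z_{α/2}).
d·√(n/2) = 0.39 × √(144/2) = 0.39 × 8.485 = 3.309.
z_β = 3.309 − 2.576 = 0.733.
Power = Φ(0.733) = 0.768.

power ≈ 0.77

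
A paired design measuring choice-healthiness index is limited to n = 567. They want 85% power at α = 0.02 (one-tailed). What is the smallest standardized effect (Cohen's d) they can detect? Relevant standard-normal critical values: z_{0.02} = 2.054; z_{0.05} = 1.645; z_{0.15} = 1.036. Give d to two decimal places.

For a single sample (or paired design) of n = 567: d_min = (z_{α} + z_β)/√n.
z-sum = 2.054 + 1.036 = 3.090.
d_min = 3.090 / √567 = 3.090 / 23.812 = 0.130.

d_min ≈ 0.13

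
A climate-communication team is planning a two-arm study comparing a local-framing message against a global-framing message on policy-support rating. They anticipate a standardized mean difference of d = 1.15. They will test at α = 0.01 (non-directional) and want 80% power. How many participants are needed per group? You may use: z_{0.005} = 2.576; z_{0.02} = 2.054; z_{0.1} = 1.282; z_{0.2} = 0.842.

n = 18 per group

For two independent groups with equal n: n = 2·((z_{α/2} + z_β) / d)².
z_{α/2} + z_β = 2.576 + 0.842 = 3.418.
n = 2 × (3.418 / 1.15)² = 2 × 2.972² = 2 × 8.83 = 17.7.
Round up to the next whole participant.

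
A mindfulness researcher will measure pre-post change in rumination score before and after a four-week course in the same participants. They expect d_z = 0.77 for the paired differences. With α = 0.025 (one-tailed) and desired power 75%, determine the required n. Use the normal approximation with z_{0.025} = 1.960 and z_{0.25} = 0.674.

n = 12 pairs

For a paired (one-sample on differences) test: n = ((z_{α} + z_β) / d)².
z_{α} + z_β = 1.960 + 0.674 = 2.634.
n = (2.634 / 0.77)² = 3.421² = 11.70.
Round up.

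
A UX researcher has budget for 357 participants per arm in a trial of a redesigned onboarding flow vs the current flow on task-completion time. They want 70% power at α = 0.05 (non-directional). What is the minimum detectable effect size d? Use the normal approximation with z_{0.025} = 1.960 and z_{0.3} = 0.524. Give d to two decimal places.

For two independent groups of n = 357 each: d_min = (z_{α/2} + z_β)·√(2/n).
z-sum = 1.960 + 0.524 = 2.484.
d_min = 2.484 × √(2/357) = 2.484 × 0.0748 = 0.186.

d_min ≈ 0.19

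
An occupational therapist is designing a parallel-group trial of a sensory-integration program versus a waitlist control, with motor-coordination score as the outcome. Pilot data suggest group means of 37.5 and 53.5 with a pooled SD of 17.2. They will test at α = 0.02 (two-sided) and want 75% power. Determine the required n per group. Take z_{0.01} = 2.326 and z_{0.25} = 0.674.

n = 21 per group

Cohen's d = |M₁ − M₂| / SD_pooled = |37.5 − 53.5| / 17.2 = 16.0 / 17.2 = 0.930.
For two independent groups with equal n: n = 2·((z_{α/2} + z_β) / d)².
z_{α/2} + z_β = 2.326 + 0.674 = 3.000.
n = 2 × (3.000 / 0.930)² = 2 × 3.226² = 2 × 10.41 = 20.8.
Round up to the next whole participant.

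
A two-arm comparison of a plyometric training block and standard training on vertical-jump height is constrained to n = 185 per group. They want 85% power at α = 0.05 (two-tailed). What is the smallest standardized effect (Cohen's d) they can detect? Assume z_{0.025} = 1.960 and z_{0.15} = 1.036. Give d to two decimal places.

d_min ≈ 0.31

For two independent groups of n = 185 each: d_min = (z_{α/2} + z_β)·√(2/n).
z-sum = 1.960 + 1.036 = 2.996.
d_min = 2.996 × √(2/185) = 2.996 × 0.1040 = 0.312.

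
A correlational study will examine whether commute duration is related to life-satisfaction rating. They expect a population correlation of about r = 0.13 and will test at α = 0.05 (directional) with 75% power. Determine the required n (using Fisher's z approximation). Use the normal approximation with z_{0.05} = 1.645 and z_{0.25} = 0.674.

n = 318

Fisher's z: C = ½·ln((1+r)/(1−r)) = ½·ln(1.2989) = 0.1307.
n = ((z_{α} + z_β)/C)² + 3.
(1.645 + 0.674) / 0.1307 = 2.319 / 0.1307 = 17.743.
n = 17.743² + 3 = 314.81 + 3 = 317.8.
Round up.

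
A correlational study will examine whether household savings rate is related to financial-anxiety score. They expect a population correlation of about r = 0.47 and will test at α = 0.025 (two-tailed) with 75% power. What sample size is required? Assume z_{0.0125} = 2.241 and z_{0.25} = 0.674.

n = 36

Fisher's z: C = ½·ln((1+r)/(1−r)) = ½·ln(2.7736) = 0.5101.
n = ((z_{α/2} + z_β)/C)² + 3.
(2.241 + 0.674) / 0.5101 = 2.915 / 0.5101 = 5.715.
n = 5.715² + 3 = 32.66 + 3 = 35.7.
Round up.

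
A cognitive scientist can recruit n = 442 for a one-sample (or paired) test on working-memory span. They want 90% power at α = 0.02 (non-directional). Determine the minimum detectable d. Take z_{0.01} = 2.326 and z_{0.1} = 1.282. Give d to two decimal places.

d_min ≈ 0.17

For a single sample (or paired design) of n = 442: d_min = (z_{α/2} + z_β)/√n.
z-sum = 2.326 + 1.282 = 3.608.
d_min = 3.608 / √442 = 3.608 / 21.024 = 0.172.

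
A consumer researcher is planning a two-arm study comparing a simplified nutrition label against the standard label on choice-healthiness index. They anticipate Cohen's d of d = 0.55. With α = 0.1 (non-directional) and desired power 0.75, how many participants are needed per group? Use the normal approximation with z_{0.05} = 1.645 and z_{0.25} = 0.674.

n = 36 per group

For two independent groups with equal n: n = 2·((z_{α/2} + z_β) / d)².
z_{α/2} + z_β = 1.645 + 0.674 = 2.319.
n = 2 × (2.319 / 0.55)² = 2 × 4.216² = 2 × 17.78 = 35.6.
Round up to the next whole participant.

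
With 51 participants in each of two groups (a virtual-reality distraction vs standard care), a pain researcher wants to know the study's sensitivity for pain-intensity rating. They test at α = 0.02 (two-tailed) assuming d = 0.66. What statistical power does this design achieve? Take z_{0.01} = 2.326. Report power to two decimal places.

power ≈ 0.84

For two equal groups, power = Φ(d·√(n/2) − z_{α/2}).
d·√(n/2) = 0.66 × √(51/2) = 0.66 × 5.050 = 3.333.
z_β = 3.333 − 2.326 = 1.007.
Power = Φ(1.007) = 0.843.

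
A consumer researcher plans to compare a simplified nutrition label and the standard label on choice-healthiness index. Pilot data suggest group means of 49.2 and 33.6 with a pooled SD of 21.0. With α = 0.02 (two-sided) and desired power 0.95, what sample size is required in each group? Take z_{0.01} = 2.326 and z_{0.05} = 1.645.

n = 58 per group

Cohen's d = |M₁ − M₂| / SD_pooled = |49.2 − 33.6| / 21.0 = 15.6 / 21.0 = 0.743.
For two independent groups with equal n: n = 2·((z_{α/2} + z_β) / d)².
z_{α/2} + z_β = 2.326 + 1.645 = 3.971.
n = 2 × (3.971 / 0.743)² = 2 × 5.345² = 2 × 28.56 = 57.1.
Round up to the next whole participant.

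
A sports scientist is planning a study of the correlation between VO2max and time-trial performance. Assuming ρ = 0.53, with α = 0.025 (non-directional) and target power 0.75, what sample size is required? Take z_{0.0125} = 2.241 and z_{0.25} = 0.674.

n = 28

Fisher's z: C = ½·ln((1+r)/(1−r)) = ½·ln(3.2553) = 0.5901.
n = ((z_{α/2} + z_β)/C)² + 3.
(2.241 + 0.674) / 0.5901 = 2.915 / 0.5901 = 4.940.
n = 4.940² + 3 = 24.40 + 3 = 27.4.
Round up.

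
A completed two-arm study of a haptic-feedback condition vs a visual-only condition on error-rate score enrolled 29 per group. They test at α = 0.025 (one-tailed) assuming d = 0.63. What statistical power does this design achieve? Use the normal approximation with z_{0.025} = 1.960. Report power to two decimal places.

For two equal groups, power = Φ(d·√(n/2) − z_{α}).
d·√(n/2) = 0.63 × √(29/2) = 0.63 × 3.808 = 2.399.
z_β = 2.399 − 1.960 = 0.439.
Power = Φ(0.439) = 0.670.

power ≈ 0.67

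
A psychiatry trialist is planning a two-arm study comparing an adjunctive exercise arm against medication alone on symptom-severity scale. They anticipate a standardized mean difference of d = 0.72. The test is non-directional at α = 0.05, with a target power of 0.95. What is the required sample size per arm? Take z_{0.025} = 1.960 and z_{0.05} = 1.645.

For two independent groups with equal n: n = 2·((z_{α/2} + z_β) / d)².
z_{α/2} + z_β = 1.960 + 1.645 = 3.605.
n = 2 × (3.605 / 0.72)² = 2 × 5.007² = 2 × 25.07 = 50.1.
Round up to the next whole participant.

n = 51 per group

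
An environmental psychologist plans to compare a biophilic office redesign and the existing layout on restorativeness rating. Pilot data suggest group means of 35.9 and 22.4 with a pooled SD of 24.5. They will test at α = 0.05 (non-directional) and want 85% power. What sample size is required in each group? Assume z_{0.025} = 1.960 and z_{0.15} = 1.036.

n = 60 per group

Cohen's d = |M₁ − M₂| / SD_pooled = |35.9 − 22.4| / 24.5 = 13.5 / 24.5 = 0.551.
For two independent groups with equal n: n = 2·((z_{α/2} + z_β) / d)².
z_{α/2} + z_β = 1.960 + 1.036 = 2.996.
n = 2 × (2.996 / 0.551)² = 2 × 5.437² = 2 × 29.57 = 59.1.
Round up to the next whole participant.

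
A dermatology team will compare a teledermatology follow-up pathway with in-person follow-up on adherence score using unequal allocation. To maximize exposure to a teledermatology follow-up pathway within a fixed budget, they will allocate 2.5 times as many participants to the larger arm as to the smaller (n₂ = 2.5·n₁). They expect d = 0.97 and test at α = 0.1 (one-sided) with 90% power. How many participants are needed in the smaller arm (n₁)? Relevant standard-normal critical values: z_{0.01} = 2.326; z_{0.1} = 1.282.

n₁ = 10

With allocation ratio k = n₂/n₁ = 2.5, Var(x̄₁−x̄₂) = σ²(1/n₁ + 1/(k·n₁)) = σ²·(k+1)/(k·n₁).
So n₁ = (1 + 1/k)·((z_{α} + z_β)/d)² = 1.400 × (2.564/0.97)².
n₁ = 1.400 × 6.99 = 9.8.
Round up: n₁ = 10, giving n₂ = 2.5 × 10 = 25.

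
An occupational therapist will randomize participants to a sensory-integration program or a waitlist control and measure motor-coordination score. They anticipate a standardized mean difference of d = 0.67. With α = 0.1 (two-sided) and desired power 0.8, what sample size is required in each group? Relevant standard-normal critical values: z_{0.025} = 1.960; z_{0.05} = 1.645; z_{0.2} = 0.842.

For two independent groups with equal n: n = 2·((z_{α/2} + z_β) / d)².
z_{α/2} + z_β = 1.645 + 0.842 = 2.487.
n = 2 × (2.487 / 0.67)² = 2 × 3.712² = 2 × 13.78 = 27.6.
Round up to the next whole participant.

n = 28 per group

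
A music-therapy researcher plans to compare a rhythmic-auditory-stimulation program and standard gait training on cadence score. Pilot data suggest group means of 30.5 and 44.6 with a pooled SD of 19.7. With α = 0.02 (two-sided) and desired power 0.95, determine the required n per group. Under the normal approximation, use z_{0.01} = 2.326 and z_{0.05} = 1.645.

Cohen's d = |M₁ − M₂| / SD_pooled = |30.5 − 44.6| / 19.7 = 14.1 / 19.7 = 0.716.
For two independent groups with equal n: n = 2·((z_{α/2} + z_β) / d)².
z_{α/2} + z_β = 2.326 + 1.645 = 3.971.
n = 2 × (3.971 / 0.716)² = 2 × 5.546² = 2 × 30.76 = 61.5.
Round up to the next whole participant.

n = 62 per group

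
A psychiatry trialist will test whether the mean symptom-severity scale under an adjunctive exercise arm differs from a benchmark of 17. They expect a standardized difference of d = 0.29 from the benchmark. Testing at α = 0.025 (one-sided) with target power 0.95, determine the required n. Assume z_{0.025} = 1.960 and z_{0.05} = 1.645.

For a one-sample test: n = ((z_{α} + z_β) / d)².
z_{α} + z_β = 1.960 + 1.645 = 3.605.
n = (3.605 / 0.29)² = 12.431² = 154.53.
Round up.

n = 155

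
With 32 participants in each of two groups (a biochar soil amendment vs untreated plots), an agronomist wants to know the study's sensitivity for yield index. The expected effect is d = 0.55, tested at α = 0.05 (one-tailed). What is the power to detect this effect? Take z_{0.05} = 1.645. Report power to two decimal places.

power ≈ 0.71

For two equal groups, power = Φ(d·√(n/2) − z_{α}).
d·√(n/2) = 0.55 × √(32/2) = 0.55 × 4.000 = 2.200.
z_β = 2.200 − 1.645 = 0.555.
Power = Φ(0.555) = 0.711.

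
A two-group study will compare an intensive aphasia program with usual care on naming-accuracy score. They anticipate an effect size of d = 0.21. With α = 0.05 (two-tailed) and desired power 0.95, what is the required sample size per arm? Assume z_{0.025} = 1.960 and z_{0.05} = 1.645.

For two independent groups with equal n: n = 2·((z_{α/2} + z_β) / d)².
z_{α/2} + z_β = 1.960 + 1.645 = 3.605.
n = 2 × (3.605 / 0.21)² = 2 × 17.167² = 2 × 294.69 = 589.4.
Round up to the next whole participant.

n = 590 per group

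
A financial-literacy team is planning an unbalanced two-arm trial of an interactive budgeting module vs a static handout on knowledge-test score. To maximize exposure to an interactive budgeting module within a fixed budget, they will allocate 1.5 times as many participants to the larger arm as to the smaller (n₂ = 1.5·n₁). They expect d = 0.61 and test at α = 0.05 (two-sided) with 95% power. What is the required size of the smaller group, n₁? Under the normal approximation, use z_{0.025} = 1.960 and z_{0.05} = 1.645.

With allocation ratio k = n₂/n₁ = 1.5, Var(x̄₁−x̄₂) = σ²(1/n₁ + 1/(k·n₁)) = σ²·(k+1)/(k·n₁).
So n₁ = (1 + 1/k)·((z_{α/2} + z_β)/d)² = 1.667 × (3.605/0.61)².
n₁ = 1.667 × 34.93 = 58.2.
Round up: n₁ = 59, giving n₂ = ⌈1.5 × 59⌉ = ⌈88.5⌉ = 89.

n₁ = 59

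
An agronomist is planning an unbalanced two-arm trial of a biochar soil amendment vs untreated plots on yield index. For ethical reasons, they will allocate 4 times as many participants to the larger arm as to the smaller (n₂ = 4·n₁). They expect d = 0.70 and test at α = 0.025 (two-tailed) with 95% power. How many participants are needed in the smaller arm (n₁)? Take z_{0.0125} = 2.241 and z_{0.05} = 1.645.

n₁ = 39

With allocation ratio k = n₂/n₁ = 4, Var(x̄₁−x̄₂) = σ²(1/n₁ + 1/(k·n₁)) = σ²·(k+1)/(k·n₁).
So n₁ = (1 + 1/k)·((z_{α/2} + z_β)/d)² = 1.250 × (3.886/0.70)².
n₁ = 1.250 × 30.82 = 38.5.
Round up: n₁ = 39, giving n₂ = 4 × 39 = 156.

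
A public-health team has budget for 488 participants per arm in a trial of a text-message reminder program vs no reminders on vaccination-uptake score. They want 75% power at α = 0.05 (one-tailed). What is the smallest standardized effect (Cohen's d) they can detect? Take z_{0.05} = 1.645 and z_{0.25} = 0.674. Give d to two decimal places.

For two independent groups of n = 488 each: d_min = (z_{α} + z_β)·√(2/n).
z-sum = 1.645 + 0.674 = 2.319.
d_min = 2.319 × √(2/488) = 2.319 × 0.0640 = 0.148.

d_min ≈ 0.15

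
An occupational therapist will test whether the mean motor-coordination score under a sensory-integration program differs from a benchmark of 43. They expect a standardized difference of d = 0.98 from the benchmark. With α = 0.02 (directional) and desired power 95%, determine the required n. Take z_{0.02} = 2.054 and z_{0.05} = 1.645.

n = 15

For a one-sample test: n = ((z_{α} + z_β) / d)².
z_{α} + z_β = 2.054 + 1.645 = 3.699.
n = (3.699 / 0.98)² = 3.774² = 14.25.
Round up.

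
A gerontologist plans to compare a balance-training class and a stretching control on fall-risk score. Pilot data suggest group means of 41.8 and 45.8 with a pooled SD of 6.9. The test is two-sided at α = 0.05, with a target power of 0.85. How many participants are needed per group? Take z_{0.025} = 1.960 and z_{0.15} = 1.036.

Cohen's d = |M₁ − M₂| / SD_pooled = |41.8 − 45.8| / 6.9 = 4.0 / 6.9 = 0.580.
For two independent groups with equal n: n = 2·((z_{α/2} + z_β) / d)².
z_{α/2} + z_β = 1.960 + 1.036 = 2.996.
n = 2 × (2.996 / 0.580)² = 2 × 5.166² = 2 × 26.68 = 53.4.
Round up to the next whole participant.

n = 54 per group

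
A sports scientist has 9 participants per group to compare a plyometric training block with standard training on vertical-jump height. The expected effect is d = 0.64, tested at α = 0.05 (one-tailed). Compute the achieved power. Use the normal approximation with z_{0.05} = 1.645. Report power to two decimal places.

For two equal groups, power = Φ(d·√(n/2) − z_{α}).
d·√(n/2) = 0.64 × √(9/2) = 0.64 × 2.121 = 1.358.
z_β = 1.358 − 1.645 = -0.287.
Power = Φ(-0.287) = 0.387.

power ≈ 0.39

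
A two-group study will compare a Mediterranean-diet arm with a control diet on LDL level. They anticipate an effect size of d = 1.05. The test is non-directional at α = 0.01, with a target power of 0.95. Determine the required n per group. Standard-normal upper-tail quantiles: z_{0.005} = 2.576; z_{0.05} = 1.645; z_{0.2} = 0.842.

For two independent groups with equal n: n = 2·((z_{α/2} + z_β) / d)².
z_{α/2} + z_β = 2.576 + 1.645 = 4.221.
n = 2 × (4.221 / 1.05)² = 2 × 4.020² = 2 × 16.16 = 32.3.
Round up to the next whole participant.

n = 33 per group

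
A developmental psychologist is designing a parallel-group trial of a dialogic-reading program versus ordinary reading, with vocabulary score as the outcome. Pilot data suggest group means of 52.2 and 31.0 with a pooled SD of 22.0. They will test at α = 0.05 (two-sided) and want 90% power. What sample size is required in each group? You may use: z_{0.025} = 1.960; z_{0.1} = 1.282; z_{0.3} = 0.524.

Cohen's d = |M₁ − M₂| / SD_pooled = |52.2 − 31.0| / 22.0 = 21.2 / 22.0 = 0.964.
For two independent groups with equal n: n = 2·((z_{α/2} + z_β) / d)².
z_{α/2} + z_β = 1.960 + 1.282 = 3.242.
n = 2 × (3.242 / 0.964)² = 2 × 3.363² = 2 × 11.31 = 22.6.
Round up to the next whole participant.

n = 23 per group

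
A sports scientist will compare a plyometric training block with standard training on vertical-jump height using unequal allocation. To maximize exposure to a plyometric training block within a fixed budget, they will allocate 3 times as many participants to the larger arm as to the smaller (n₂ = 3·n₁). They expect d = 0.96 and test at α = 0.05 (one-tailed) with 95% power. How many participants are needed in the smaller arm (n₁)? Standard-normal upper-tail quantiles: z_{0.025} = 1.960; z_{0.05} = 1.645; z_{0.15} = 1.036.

With allocation ratio k = n₂/n₁ = 3, Var(x̄₁−x̄₂) = σ²(1/n₁ + 1/(k·n₁)) = σ²·(k+1)/(k·n₁).
So n₁ = (1 + 1/k)·((z_{α} + z_β)/d)² = 1.333 × (3.290/0.96)².
n₁ = 1.333 × 11.74 = 15.7.
Round up: n₁ = 16, giving n₂ = 3 × 16 = 48.

n₁ = 16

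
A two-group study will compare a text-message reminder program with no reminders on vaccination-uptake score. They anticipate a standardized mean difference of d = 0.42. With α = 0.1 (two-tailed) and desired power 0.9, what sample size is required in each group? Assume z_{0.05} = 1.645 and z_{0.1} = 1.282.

n = 98 per group

For two independent groups with equal n: n = 2·((z_{α/2} + z_β) / d)².
z_{α/2} + z_β = 1.645 + 1.282 = 2.927.
n = 2 × (2.927 / 0.42)² = 2 × 6.969² = 2 × 48.57 = 97.1.
Round up to the next whole participant.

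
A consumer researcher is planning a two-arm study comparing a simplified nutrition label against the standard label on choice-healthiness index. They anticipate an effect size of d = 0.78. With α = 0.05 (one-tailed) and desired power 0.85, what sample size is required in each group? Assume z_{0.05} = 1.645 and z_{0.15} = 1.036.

For two independent groups with equal n: n = 2·((z_{α} + z_β) / d)².
z_{α} + z_β = 1.645 + 1.036 = 2.681.
n = 2 × (2.681 / 0.78)² = 2 × 3.437² = 2 × 11.81 = 23.6.
Round up to the next whole participant.

n = 24 per group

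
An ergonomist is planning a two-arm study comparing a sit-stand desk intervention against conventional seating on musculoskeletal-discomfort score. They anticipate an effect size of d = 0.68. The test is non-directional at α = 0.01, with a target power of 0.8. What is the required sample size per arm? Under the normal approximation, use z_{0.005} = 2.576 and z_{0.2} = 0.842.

For two independent groups with equal n: n = 2·((z_{α/2} + z_β) / d)².
z_{α/2} + z_β = 2.576 + 0.842 = 3.418.
n = 2 × (3.418 / 0.68)² = 2 × 5.026² = 2 × 25.27 = 50.5.
Round up to the next whole participant.

n = 51 per group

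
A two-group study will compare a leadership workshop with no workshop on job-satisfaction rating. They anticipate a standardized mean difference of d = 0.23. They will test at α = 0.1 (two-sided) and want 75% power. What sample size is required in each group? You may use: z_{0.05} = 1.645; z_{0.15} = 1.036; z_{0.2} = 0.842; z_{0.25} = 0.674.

For two independent groups with equal n: n = 2·((z_{α/2} + z_β) / d)².
z_{α/2} + z_β = 1.645 + 0.674 = 2.319.
n = 2 × (2.319 / 0.23)² = 2 × 10.083² = 2 × 101.66 = 203.3.
Round up to the next whole participant.

n = 204 per group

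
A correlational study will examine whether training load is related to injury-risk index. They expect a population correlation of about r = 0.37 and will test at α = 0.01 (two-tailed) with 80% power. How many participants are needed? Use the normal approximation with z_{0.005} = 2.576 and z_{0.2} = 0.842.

Fisher's z: C = ½·ln((1+r)/(1−r)) = ½·ln(2.1746) = 0.3884.
n = ((z_{α/2} + z_β)/C)² + 3.
(2.576 + 0.842) / 0.3884 = 3.418 / 0.3884 = 8.800.
n = 8.800² + 3 = 77.44 + 3 = 80.4.
Round up.

n = 81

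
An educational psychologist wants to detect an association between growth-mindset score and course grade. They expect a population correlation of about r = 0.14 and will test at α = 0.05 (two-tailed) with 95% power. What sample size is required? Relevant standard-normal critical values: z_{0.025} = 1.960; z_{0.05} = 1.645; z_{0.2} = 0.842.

n = 658

Fisher's z: C = ½·ln((1+r)/(1−r)) = ½·ln(1.3256) = 0.1409.
n = ((z_{α/2} + z_β)/C)² + 3.
(1.960 + 1.645) / 0.1409 = 3.605 / 0.1409 = 25.586.
n = 25.586² + 3 = 654.62 + 3 = 657.6.
Round up.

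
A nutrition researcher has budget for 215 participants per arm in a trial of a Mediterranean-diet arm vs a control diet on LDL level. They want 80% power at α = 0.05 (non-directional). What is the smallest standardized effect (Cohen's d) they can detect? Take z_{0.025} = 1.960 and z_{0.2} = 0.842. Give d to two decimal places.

d_min ≈ 0.27

For two independent groups of n = 215 each: d_min = (z_{α/2} + z_β)·√(2/n).
z-sum = 1.960 + 0.842 = 2.802.
d_min = 2.802 × √(2/215) = 2.802 × 0.0964 = 0.270.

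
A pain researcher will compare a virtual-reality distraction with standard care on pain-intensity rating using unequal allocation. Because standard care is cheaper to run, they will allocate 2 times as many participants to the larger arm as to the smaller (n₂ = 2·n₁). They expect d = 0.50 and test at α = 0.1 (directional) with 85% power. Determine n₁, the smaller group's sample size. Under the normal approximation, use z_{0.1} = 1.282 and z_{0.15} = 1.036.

n₁ = 33

With allocation ratio k = n₂/n₁ = 2, Var(x̄₁−x̄₂) = σ²(1/n₁ + 1/(k·n₁)) = σ²·(k+1)/(k·n₁).
So n₁ = (1 + 1/k)·((z_{α} + z_β)/d)² = 1.500 × (2.318/0.50)².
n₁ = 1.500 × 21.49 = 32.2.
Round up: n₁ = 33, giving n₂ = 2 × 33 = 66.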